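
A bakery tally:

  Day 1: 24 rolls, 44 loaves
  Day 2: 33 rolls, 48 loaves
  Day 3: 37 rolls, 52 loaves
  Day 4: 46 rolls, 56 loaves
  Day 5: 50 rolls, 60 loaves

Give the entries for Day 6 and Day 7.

Rolls: 24, 33, 37, 46, 50 → 59 → 63 (alternating steps +9, +4, +9, +4, …).
Loaves — +4 each step: 44, 48, 52, 56, 60 → 64 → 68.
So the next two rows are 59 rolls, 64 loaves and 63 rolls, 68 loaves.

59 rolls, 64 loaves; 63 rolls, 68 loaves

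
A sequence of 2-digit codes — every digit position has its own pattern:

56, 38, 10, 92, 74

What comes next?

First digit goes 5, 3, 1, 9, 7 → 5 (−2 each step, mod 10).
Second digit — +2 each step, mod 10: 6, 8, 0, 2, 4 → 6.
Putting it together: 56.

56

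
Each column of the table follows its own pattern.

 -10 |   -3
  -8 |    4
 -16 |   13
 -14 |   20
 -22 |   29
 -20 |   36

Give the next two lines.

First component — alternating steps +2, −8, +2, −8, …: -10, -8, -16, -14, -22, -20 → -28 → -26.
Second component: -3, 4, 13, 20, 29, 36 → 45 → 52 (alternating steps +7, +9, +7, +9, …).
Putting the parts together: -28  45 and then -26  52.

-28  45; -26  52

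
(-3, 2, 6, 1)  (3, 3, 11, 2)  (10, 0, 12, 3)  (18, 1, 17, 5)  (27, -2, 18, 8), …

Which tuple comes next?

(37, -1, 23, 13)

First slot: -3, 3, 10, 18, 27 → 37 (differences are 6, 7, 8, … (increasing by 1 each time)).
Second slot: 2, 3, 0, 1, -2 → -1 (alternating steps +1, −3, +1, −3, …).
Third slot — alternating steps +5, +1, +5, +1, …: 6, 11, 12, 17, 18 → 23.
Fourth slot goes 1, 2, 3, 5, 8 → 13 (each term is the sum of the two before it).
So the next tuple is (37, -1, 23, 13).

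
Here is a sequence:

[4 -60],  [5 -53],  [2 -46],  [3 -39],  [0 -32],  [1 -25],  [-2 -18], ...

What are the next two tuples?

First entry: alternating steps +1, −3, +1, −3, …; 4, 5, 2, 3, 0, 1, -2 → -1 → -4.
Second entry: +7 each step, so -60, -53, -46, -39, -32, -25, -18 → -11 → -4.
So the next two tuples are [-1 -11] and [-4 -4].

[-1 -11], [-4 -4]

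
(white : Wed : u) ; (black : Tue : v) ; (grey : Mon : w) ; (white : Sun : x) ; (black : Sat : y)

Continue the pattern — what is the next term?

Shade: repeats white → black → grey, so white, black, grey, white, black → grey.
Day: runs backward through the weekdays Mon→Sun; Wed, Tue, Mon, Sun, Sat → Fri.
Letter: letters move forward 1 place in the alphabet, so u, v, w, x, y → z.
So the next term is (grey : Fri : z).

(grey : Fri : z)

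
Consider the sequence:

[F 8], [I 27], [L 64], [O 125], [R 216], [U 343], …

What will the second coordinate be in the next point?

512

Letter — letters move forward 3 places in the alphabet: F, I, L, O, R, U → X.
Second coordinate — perfect cubes: 2³, 3³, 4³, …: 8, 27, 64, 125, 216, 343 → 512.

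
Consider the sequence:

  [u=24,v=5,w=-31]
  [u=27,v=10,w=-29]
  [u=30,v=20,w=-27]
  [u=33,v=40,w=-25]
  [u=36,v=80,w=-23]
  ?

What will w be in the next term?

For the w, +2 each step: -31, -29, -27, -25, -23 → -21.

-21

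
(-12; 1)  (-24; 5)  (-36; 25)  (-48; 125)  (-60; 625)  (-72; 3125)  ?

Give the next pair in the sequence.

First coordinate — −12 each step: -12, -24, -36, -48, -60, -72 → -84.
Second coordinate — ×5 each step: 1, 5, 25, 125, 625, 3125 → 15625.
So the next pair is (-84; 15625).

(-84; 15625)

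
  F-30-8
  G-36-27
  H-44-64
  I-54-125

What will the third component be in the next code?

Letter: letters move forward 1 place in the alphabet, so F, G, H, I → J.
Second component: differences are 6, 8, 10, … (increasing by 2 each time); 30, 36, 44, 54 → 66.
Third component goes 8, 27, 64, 125 → 216 (perfect cubes: 2³, 3³, 4³, …).

216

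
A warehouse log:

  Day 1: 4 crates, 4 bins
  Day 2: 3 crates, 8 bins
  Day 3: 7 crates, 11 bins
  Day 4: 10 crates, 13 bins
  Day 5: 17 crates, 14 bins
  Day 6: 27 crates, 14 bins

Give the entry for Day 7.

44 crates, 13 bins

Crates: each term is the sum of the two before it; 4, 3, 7, 10, 17, 27 → 44.
For the bins, differences are 4, 3, 2, … (decreasing by 1 each time): 4, 8, 11, 13, 14, 14 → 13.
Combining the parts gives 44 crates, 13 bins.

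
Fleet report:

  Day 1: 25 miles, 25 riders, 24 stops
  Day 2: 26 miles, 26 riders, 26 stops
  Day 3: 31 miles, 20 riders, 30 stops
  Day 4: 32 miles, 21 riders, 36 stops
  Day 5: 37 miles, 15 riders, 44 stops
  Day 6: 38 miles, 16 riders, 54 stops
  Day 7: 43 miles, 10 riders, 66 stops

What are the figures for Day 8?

44 miles, 11 riders, 80 stops

Miles — alternating steps +1, +5, +1, +5, …: 25, 26, 31, 32, 37, 38, 43 → 44.
Riders — alternating steps +1, −6, +1, −6, …: 25, 26, 20, 21, 15, 16, 10 → 11.
For the stops, differences are 2, 4, 6, … (increasing by 2 each time): 24, 26, 30, 36, 44, 54, 66 → 80.
Putting it together: 44 miles, 11 riders, 80 stops.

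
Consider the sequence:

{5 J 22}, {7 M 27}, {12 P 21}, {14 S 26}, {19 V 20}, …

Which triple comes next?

{21 Y 25}

First part: alternating steps +2, +5, +2, +5, …; 5, 7, 12, 14, 19 → 21.
Letter: J, M, P, S, V → Y (letters move forward 3 places in the alphabet).
For the third part, alternating steps +5, −6, +5, −6, …: 22, 27, 21, 26, 20 → 25.
So the next triple is {21 Y 25}.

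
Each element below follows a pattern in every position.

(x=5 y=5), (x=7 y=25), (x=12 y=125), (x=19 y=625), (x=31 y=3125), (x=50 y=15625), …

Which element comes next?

(x=81 y=78125)

X: each term is the sum of the two before it, so 5, 7, 12, 19, 31, 50 → 81.
For the y, ×5 each step: 5, 25, 125, 625, 3125, 15625 → 78125.
So the next element is (x=81 y=78125).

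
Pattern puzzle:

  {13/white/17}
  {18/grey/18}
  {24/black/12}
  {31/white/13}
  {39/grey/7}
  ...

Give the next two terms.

{48/black/8}, {58/white/2}

First coordinate goes 13, 18, 24, 31, 39 → 48 → 58 (differences are 5, 6, 7, … (increasing by 1 each time)).
Shade goes white, grey, black, white, grey → black → white (repeats white → grey → black).
Third coordinate — alternating steps +1, −6, +1, −6, …: 17, 18, 12, 13, 7 → 8 → 2.
Putting the parts together: {48/black/8} and then {58/white/2}.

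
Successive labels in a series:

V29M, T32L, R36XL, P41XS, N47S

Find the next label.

For the letter, letters move back 2 places in the alphabet: V, T, R, P, N → L.
For the second component, differences are 3, 4, 5, … (increasing by 1 each time): 29, 32, 36, 41, 47 → 54.
Size: runs through clothing sizes XS→XL, so M, L, XL, XS, S → M.
Combining the parts gives L54M.

L54M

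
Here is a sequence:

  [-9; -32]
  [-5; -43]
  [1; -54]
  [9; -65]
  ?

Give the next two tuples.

[19; -76], [31; -87]

First slot — differences are 4, 6, 8, … (increasing by 2 each time): -9, -5, 1, 9 → 19 → 31.
Second slot: -32, -43, -54, -65 → -76 → -87 (−11 each step).
So the next two tuples are [19; -76] and [31; -87].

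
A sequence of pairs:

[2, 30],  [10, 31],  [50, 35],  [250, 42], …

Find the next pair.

First coordinate goes 2, 10, 50, 250 → 1250 (×5 each step).
Second coordinate — differences are 1, 4, 7, … (increasing by 3 each time): 30, 31, 35, 42 → 52.
Combining the parts gives [1250, 52].

[1250, 52]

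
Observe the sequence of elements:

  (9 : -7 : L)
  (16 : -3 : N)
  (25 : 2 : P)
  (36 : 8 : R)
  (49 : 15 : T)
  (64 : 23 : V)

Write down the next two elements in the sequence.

First slot — perfect squares: 3², 4², 5², …: 9, 16, 25, 36, 49, 64 → 81 → 100.
Second slot: differences are 4, 5, 6, … (increasing by 1 each time), so -7, -3, 2, 8, 15, 23 → 32 → 42.
Letter goes L, N, P, R, T, V → X → Z (letters move forward 2 places in the alphabet).
Putting the parts together: (81 : 32 : X) and then (100 : 42 : Z).

(81 : 32 : X), (100 : 42 : Z)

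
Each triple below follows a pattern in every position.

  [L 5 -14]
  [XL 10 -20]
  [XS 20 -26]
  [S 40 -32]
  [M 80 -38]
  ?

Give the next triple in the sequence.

[L 160 -44]

Size: runs through clothing sizes XS→XL; L, XL, XS, S, M → L.
Second part: 5, 10, 20, 40, 80 → 160 (×2 each step).
Third part — −6 each step: -14, -20, -26, -32, -38 → -44.
Putting it together: [L 160 -44].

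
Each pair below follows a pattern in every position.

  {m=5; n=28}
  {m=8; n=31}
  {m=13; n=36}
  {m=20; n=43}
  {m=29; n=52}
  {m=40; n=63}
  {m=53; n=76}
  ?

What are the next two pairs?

M goes 5, 8, 13, 20, 29, 40, 53 → 68 → 85 (differences are 3, 5, 7, … (increasing by 2 each time)).
N goes 28, 31, 36, 43, 52, 63, 76 → 91 → 108 (differences are 3, 5, 7, … (increasing by 2 each time)).
So the next two pairs are {m=68; n=91} and {m=85; n=108}.

{m=68; n=91}, {m=85; n=108}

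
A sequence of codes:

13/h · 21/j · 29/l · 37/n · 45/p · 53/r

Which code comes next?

First component: +8 each step, so 13, 21, 29, 37, 45, 53 → 61.
Letter: letters move forward 2 places in the alphabet; h, j, l, n, p, r → t.
Putting it together: 61/t.

61/t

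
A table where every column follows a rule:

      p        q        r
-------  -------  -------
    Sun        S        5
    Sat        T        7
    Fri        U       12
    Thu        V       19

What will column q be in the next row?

W

Column q: S, T, U, V → W (letters move forward 1 place in the alphabet).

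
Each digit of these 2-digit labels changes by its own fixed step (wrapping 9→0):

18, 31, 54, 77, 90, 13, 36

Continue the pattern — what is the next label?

For the first digit, +2 each step, mod 10: 1, 3, 5, 7, 9, 1, 3 → 5.
Second digit: +3 each step, mod 10; 8, 1, 4, 7, 0, 3, 6 → 9.
So the next label is 59.

59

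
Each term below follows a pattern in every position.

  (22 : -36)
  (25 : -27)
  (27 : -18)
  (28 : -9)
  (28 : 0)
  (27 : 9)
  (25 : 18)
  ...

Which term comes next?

First coordinate goes 22, 25, 27, 28, 28, 27, 25 → 22 (differences are 3, 2, 1, … (decreasing by 1 each time)).
Second coordinate: +9 each step; -36, -27, -18, -9, 0, 9, 18 → 27.
Combining the parts gives (22 : 27).

(22 : 27)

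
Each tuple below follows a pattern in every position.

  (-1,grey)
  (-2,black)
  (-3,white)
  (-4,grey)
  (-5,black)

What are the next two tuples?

First component goes -1, -2, -3, -4, -5 → -6 → -7 (−1 each step).
For the shade, repeats grey → black → white: grey, black, white, grey, black → white → grey.
Putting the parts together: (-6,white) and then (-7,grey).

(-6,white), (-7,grey)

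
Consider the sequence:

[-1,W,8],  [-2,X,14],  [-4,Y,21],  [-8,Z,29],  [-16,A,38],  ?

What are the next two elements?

[-32,B,48], [-64,C,59]

First slot — ×2 each step: -1, -2, -4, -8, -16 → -32 → -64.
Letter — letters move forward 1 place in the alphabet, wrapping Z→A: W, X, Y, Z, A → B → C.
For the third slot, differences are 6, 7, 8, … (increasing by 1 each time): 8, 14, 21, 29, 38 → 48 → 59.
So the next two elements are [-32,B,48] and [-64,C,59].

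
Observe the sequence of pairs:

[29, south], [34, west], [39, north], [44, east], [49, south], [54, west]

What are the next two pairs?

First part goes 29, 34, 39, 44, 49, 54 → 59 → 64 (+5 each step).
For the direction, repeats south → west → north → east: south, west, north, east, south, west → north → east.
So the next two pairs are [59, north] and [64, east].

[59, north], [64, east]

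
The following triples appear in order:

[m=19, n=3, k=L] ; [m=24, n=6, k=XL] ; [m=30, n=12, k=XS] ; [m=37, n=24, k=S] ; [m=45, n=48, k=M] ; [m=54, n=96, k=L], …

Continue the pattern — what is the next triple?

M — differences are 5, 6, 7, … (increasing by 1 each time): 19, 24, 30, 37, 45, 54 → 64.
N: ×2 each step, so 3, 6, 12, 24, 48, 96 → 192.
K: repeats L → XL → XS → S → M, so L, XL, XS, S, M, L → XL.
So the next triple is [m=64, n=192, k=XL].

[m=64, n=192, k=XL]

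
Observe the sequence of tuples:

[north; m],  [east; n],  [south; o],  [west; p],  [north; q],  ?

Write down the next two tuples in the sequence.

Direction: repeats north → east → south → west; north, east, south, west, north → east → south.
Letter goes m, n, o, p, q → r → s (letters move forward 1 place in the alphabet).
Putting the parts together: [east; r] and then [south; s].

[east; r], [south; s]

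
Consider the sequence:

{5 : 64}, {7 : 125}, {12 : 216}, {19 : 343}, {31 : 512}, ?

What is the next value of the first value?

First value: each term is the sum of the two before it; 5, 7, 12, 19, 31 → 50.

50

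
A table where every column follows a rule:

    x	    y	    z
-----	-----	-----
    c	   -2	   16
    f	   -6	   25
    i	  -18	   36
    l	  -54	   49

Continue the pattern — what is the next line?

o  -162  64

Column x: c, f, i, l → o (letters move forward 3 places in the alphabet).
Column y — ×3 each step: -2, -6, -18, -54 → -162.
Column z: perfect squares: 4², 5², 6², …, so 16, 25, 36, 49 → 64.
So the next line is o  -162  64.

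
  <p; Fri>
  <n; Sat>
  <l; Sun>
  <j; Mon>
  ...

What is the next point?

Letter: p, n, l, j → h (letters move back 2 places in the alphabet).
Day: Fri, Sat, Sun, Mon → Tue (runs through the weekdays Mon→Sun).
Combining the parts gives <h; Tue>.

<h; Tue>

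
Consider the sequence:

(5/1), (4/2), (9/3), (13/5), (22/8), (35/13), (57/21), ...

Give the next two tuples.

First value: each term is the sum of the two before it, so 5, 4, 9, 13, 22, 35, 57 → 92 → 149.
Second value — each term is the sum of the two before it: 1, 2, 3, 5, 8, 13, 21 → 34 → 55.
So the next two tuples are (92/34) and (149/55).

(92/34), (149/55)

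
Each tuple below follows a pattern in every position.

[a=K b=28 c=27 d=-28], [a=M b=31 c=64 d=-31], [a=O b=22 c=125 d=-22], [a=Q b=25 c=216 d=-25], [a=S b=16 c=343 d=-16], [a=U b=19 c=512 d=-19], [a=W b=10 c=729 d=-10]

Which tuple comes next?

A — letters move forward 2 places in the alphabet: K, M, O, Q, S, U, W → Y.
B: alternating steps +3, −9, +3, −9, …, so 28, 31, 22, 25, 16, 19, 10 → 13.
C — perfect cubes: 3³, 4³, 5³, …: 27, 64, 125, 216, 343, 512, 729 → 1000.
D: always the negative of the b, so -28, -31, -22, -25, -16, -19, -10 → -13.
So the next tuple is [a=Y b=13 c=1000 d=-13].

[a=Y b=13 c=1000 d=-13]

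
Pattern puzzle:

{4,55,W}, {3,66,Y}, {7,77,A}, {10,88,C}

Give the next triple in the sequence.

{17,99,E}

First part goes 4, 3, 7, 10 → 17 (each term is the sum of the two before it).
For the second part, +11 each step: 55, 66, 77, 88 → 99.
Letter: letters move forward 2 places in the alphabet, wrapping Z→A, so W, Y, A, C → E.
Putting it together: {17,99,E}.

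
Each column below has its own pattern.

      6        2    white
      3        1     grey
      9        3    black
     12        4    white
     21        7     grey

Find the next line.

33  11  black

First component goes 6, 3, 9, 12, 21 → 33 (each term is the sum of the two before it).
Second component — each term is the sum of the two before it: 2, 1, 3, 4, 7 → 11.
Shade: repeats white → grey → black; white, grey, black, white, grey → black.
Putting it together: 33  11  black.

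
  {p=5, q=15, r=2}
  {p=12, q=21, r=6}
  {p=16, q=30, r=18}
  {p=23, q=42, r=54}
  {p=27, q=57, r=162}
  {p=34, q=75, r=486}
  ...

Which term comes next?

{p=38, q=96, r=1458}

P goes 5, 12, 16, 23, 27, 34 → 38 (alternating steps +7, +4, +7, +4, …).
Q: differences are 6, 9, 12, … (increasing by 3 each time); 15, 21, 30, 42, 57, 75 → 96.
R — ×3 each step: 2, 6, 18, 54, 162, 486 → 1458.
So the next term is {p=38, q=96, r=1458}.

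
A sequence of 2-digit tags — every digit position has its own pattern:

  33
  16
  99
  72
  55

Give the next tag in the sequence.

38

First digit — −2 each step, mod 10: 3, 1, 9, 7, 5 → 3.
For the second digit, +3 each step, mod 10: 3, 6, 9, 2, 5 → 8.
So the next tag is 38.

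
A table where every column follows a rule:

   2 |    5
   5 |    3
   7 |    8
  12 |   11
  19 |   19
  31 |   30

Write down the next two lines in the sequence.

First component — each term is the sum of the two before it: 2, 5, 7, 12, 19, 31 → 50 → 81.
For the second component, each term is the sum of the two before it: 5, 3, 8, 11, 19, 30 → 49 → 79.
So the next two lines are 50  49 and 81  79.

50  49; 81  79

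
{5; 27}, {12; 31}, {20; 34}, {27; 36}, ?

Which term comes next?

First value: alternating steps +7, +8, +7, +8, …; 5, 12, 20, 27 → 35.
Second value: differences are 4, 3, 2, … (decreasing by 1 each time), so 27, 31, 34, 36 → 37.
Combining the parts gives {35; 37}.

{35; 37}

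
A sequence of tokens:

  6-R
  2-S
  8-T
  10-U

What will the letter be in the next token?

Letter: letters move forward 1 place in the alphabet; R, S, T, U → V.

V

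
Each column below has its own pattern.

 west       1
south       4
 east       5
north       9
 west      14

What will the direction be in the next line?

Direction: repeats west → south → east → north; west, south, east, north, west → south.

south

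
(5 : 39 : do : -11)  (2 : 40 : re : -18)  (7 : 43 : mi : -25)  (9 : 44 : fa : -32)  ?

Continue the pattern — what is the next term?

First part: each term is the sum of the two before it, so 5, 2, 7, 9 → 16.
For the second part, alternating steps +1, +3, +1, +3, …: 39, 40, 43, 44 → 47.
Note — runs through the solfège scale do→ti: do, re, mi, fa → sol.
Fourth part: -11, -18, -25, -32 → -39 (−7 each step).
Combining the parts gives (16 : 47 : sol : -39).

(16 : 47 : sol : -39)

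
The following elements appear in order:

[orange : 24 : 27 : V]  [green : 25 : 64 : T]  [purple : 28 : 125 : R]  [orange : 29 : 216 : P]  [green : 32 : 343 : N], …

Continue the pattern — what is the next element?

Colour goes orange, green, purple, orange, green → purple (repeats orange → green → purple).
For the second component, alternating steps +1, +3, +1, +3, …: 24, 25, 28, 29, 32 → 33.
Third component: 27, 64, 125, 216, 343 → 512 (perfect cubes: 3³, 4³, 5³, …).
Letter: letters move back 2 places in the alphabet, so V, T, R, P, N → L.
So the next element is [purple : 33 : 512 : L].

[purple : 33 : 512 : L]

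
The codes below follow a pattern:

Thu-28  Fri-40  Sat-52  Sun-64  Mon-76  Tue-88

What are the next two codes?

Day: runs through the weekdays Mon→Sun; Thu, Fri, Sat, Sun, Mon, Tue → Wed → Thu.
Second component goes 28, 40, 52, 64, 76, 88 → 100 → 112 (+12 each step).
Putting the parts together: Wed-100 and then Thu-112.

Wed-100 then Thu-112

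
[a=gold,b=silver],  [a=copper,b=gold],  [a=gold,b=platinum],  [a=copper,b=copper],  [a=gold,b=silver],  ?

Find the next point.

[a=copper,b=gold]

A: alternates gold ↔ copper, so gold, copper, gold, copper, gold → copper.
For the b, repeats silver → gold → platinum → copper: silver, gold, platinum, copper, silver → gold.
Putting it together: [a=copper,b=gold].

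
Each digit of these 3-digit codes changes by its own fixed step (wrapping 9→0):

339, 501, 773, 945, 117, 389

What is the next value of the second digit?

5

Second digit: −3 each step, mod 10; 3, 0, 7, 4, 1, 8 → 5.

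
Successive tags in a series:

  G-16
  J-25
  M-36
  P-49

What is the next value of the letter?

S

Letter goes G, J, M, P → S (letters move forward 3 places in the alphabet).
Second component: 16, 25, 36, 49 → 64 (perfect squares: 4², 5², 6², …).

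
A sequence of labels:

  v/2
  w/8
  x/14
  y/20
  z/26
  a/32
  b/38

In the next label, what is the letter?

c

For the letter, letters move forward 1 place in the alphabet, wrapping Z→A: v, w, x, y, z, a, b → c.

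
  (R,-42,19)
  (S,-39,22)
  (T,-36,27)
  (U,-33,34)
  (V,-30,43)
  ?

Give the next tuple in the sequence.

Letter: letters move forward 1 place in the alphabet; R, S, T, U, V → W.
Second component: +3 each step; -42, -39, -36, -33, -30 → -27.
Third component: differences are 3, 5, 7, … (increasing by 2 each time); 19, 22, 27, 34, 43 → 54.
Combining the parts gives (W,-27,54).

(W,-27,54)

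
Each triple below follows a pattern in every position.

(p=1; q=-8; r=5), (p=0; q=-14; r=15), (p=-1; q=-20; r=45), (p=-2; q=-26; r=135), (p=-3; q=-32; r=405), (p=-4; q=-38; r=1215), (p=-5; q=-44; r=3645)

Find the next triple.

P: −1 each step; 1, 0, -1, -2, -3, -4, -5 → -6.
Q goes -8, -14, -20, -26, -32, -38, -44 → -50 (−6 each step).
R — ×3 each step: 5, 15, 45, 135, 405, 1215, 3645 → 10935.
So the next triple is (p=-6; q=-50; r=10935).

(p=-6; q=-50; r=10935)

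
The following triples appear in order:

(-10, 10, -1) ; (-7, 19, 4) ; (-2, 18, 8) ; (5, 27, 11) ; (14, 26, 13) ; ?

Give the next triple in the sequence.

First value goes -10, -7, -2, 5, 14 → 25 (differences are 3, 5, 7, … (increasing by 2 each time)).
Second value goes 10, 19, 18, 27, 26 → 35 (alternating steps +9, −1, +9, −1, …).
Third value goes -1, 4, 8, 11, 13 → 14 (differences are 5, 4, 3, … (decreasing by 1 each time)).
Putting it together: (25, 35, 14).

(25, 35, 14)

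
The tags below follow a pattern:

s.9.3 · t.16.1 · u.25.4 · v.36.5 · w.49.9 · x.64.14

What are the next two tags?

y.81.23 then z.100.37

For the letter, letters move forward 1 place in the alphabet: s, t, u, v, w, x → y → z.
Second component: perfect squares: 3², 4², 5², …; 9, 16, 25, 36, 49, 64 → 81 → 100.
For the third component, each term is the sum of the two before it: 3, 1, 4, 5, 9, 14 → 23 → 37.
So the next two tags are y.81.23 and z.100.37.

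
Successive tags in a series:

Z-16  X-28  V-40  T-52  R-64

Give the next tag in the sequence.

Letter — letters move back 2 places in the alphabet: Z, X, V, T, R → P.
Second component — +12 each step: 16, 28, 40, 52, 64 → 76.
Combining the parts gives P-76.

P-76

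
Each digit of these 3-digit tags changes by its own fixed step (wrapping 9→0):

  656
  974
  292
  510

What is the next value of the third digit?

Third digit goes 6, 4, 2, 0 → 8 (−2 each step, mod 10).

8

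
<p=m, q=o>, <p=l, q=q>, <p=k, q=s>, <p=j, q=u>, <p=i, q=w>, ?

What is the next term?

<p=h, q=y>

P — letters move back 1 place in the alphabet: m, l, k, j, i → h.
Q: o, q, s, u, w → y (letters move forward 2 places in the alphabet).
So the next term is <p=h, q=y>.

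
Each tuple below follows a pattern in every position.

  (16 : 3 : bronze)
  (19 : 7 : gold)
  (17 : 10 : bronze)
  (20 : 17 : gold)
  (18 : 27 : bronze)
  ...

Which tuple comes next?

For the first slot, alternating steps +3, −2, +3, −2, …: 16, 19, 17, 20, 18 → 21.
Second slot: 3, 7, 10, 17, 27 → 44 (each term is the sum of the two before it).
Rank: alternates bronze ↔ gold, so bronze, gold, bronze, gold, bronze → gold.
Combining the parts gives (21 : 44 : gold).

(21 : 44 : gold)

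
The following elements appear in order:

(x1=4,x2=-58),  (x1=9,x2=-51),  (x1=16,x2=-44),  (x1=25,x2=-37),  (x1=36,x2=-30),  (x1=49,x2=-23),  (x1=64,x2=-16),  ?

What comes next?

X1: perfect squares: 2², 3², 4², …, so 4, 9, 16, 25, 36, 49, 64 → 81.
X2: +7 each step, so -58, -51, -44, -37, -30, -23, -16 → -9.
So the next element is (x1=81,x2=-9).

(x1=81,x2=-9)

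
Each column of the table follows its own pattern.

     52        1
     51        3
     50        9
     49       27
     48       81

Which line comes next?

First component goes 52, 51, 50, 49, 48 → 47 (−1 each step).
Second component — ×3 each step: 1, 3, 9, 27, 81 → 243.
Putting it together: 47  243.

47  243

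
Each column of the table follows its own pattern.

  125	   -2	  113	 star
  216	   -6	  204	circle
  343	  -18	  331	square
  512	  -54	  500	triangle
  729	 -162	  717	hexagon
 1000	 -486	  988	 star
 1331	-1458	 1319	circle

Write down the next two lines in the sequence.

1728  -4374  1716  square; 2197  -13122  2185  triangle

First component — perfect cubes: 5³, 6³, 7³, …: 125, 216, 343, 512, 729, 1000, 1331 → 1728 → 2197.
Second component — ×3 each step: -2, -6, -18, -54, -162, -486, -1458 → -4374 → -13122.
Third component: always 12 less than the first component; 113, 204, 331, 500, 717, 988, 1319 → 1716 → 2185.
Shape goes star, circle, square, triangle, hexagon, star, circle → square → triangle (repeats star → circle → square → triangle → hexagon).
So the next two lines are 1728  -4374  1716  square and 2197  -13122  2185  triangle.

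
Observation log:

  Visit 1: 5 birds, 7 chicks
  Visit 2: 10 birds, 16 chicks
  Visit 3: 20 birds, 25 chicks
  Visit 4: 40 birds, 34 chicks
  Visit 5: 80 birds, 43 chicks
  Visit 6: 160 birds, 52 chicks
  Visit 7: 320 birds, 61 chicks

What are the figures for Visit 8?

640 birds, 70 chicks

Birds — ×2 each step: 5, 10, 20, 40, 80, 160, 320 → 640.
Chicks — +9 each step: 7, 16, 25, 34, 43, 52, 61 → 70.
So the next line is 640 birds, 70 chicks.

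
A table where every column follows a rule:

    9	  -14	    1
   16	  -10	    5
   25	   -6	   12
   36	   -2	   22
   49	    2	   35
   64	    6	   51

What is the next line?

For the first component, perfect squares: 3², 4², 5², …: 9, 16, 25, 36, 49, 64 → 81.
Second component: -14, -10, -6, -2, 2, 6 → 10 (+4 each step).
Third component — differences are 4, 7, 10, … (increasing by 3 each time): 1, 5, 12, 22, 35, 51 → 70.
Combining the parts gives 81  10  70.

81  10  70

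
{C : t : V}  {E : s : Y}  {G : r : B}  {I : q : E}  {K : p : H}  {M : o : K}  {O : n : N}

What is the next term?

First letter goes C, E, G, I, K, M, O → Q (letters move forward 2 places in the alphabet).
For the second letter, letters move back 1 place in the alphabet: t, s, r, q, p, o, n → m.
For the third letter, letters move forward 3 places in the alphabet, wrapping Z→A: V, Y, B, E, H, K, N → Q.
Putting it together: {Q : m : Q}.

{Q : m : Q}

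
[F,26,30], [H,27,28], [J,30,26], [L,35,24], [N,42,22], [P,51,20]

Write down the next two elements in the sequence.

[R,62,18], [T,75,16]

Letter goes F, H, J, L, N, P → R → T (letters move forward 2 places in the alphabet).
Second value goes 26, 27, 30, 35, 42, 51 → 62 → 75 (differences are 1, 3, 5, … (increasing by 2 each time)).
Third value: −2 each step, so 30, 28, 26, 24, 22, 20 → 18 → 16.
So the next two elements are [R,62,18] and [T,75,16].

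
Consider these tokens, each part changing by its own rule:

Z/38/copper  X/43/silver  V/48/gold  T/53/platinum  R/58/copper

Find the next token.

P/63/silver

Letter goes Z, X, V, T, R → P (letters move back 2 places in the alphabet).
Second component — +5 each step: 38, 43, 48, 53, 58 → 63.
Metal: repeats copper → silver → gold → platinum; copper, silver, gold, platinum, copper → silver.
Combining the parts gives P/63/silver.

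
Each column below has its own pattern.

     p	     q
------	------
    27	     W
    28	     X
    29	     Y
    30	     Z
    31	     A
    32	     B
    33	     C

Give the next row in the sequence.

34  D

Column p: +1 each step; 27, 28, 29, 30, 31, 32, 33 → 34.
For the column q, letters move forward 1 place in the alphabet, wrapping Z→A: W, X, Y, Z, A, B, C → D.
Combining the parts gives 34  D.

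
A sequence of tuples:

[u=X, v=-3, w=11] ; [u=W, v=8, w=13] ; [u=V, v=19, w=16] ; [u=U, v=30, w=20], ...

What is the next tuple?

U: letters move back 1 place in the alphabet, so X, W, V, U → T.
V — +11 each step: -3, 8, 19, 30 → 41.
For the w, differences are 2, 3, 4, … (increasing by 1 each time): 11, 13, 16, 20 → 25.
Putting it together: [u=T, v=41, w=25].

[u=T, v=41, w=25]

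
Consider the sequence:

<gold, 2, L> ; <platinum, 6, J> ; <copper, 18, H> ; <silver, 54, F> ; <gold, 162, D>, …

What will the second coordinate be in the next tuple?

486

Metal: gold, platinum, copper, silver, gold → platinum (repeats gold → platinum → copper → silver).
For the second coordinate, ×3 each step: 2, 6, 18, 54, 162 → 486.
Letter: L, J, H, F, D → B (letters move back 2 places in the alphabet).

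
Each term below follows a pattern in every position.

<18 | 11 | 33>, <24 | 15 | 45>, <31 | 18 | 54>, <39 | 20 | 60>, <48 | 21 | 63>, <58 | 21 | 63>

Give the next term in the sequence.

<69 | 20 | 60>

First component goes 18, 24, 31, 39, 48, 58 → 69 (differences are 6, 7, 8, … (increasing by 1 each time)).
Second component: differences are 4, 3, 2, … (decreasing by 1 each time), so 11, 15, 18, 20, 21, 21 → 20.
For the third component, always 3 × the second component: 33, 45, 54, 60, 63, 63 → 60.
So the next term is <69 | 20 | 60>.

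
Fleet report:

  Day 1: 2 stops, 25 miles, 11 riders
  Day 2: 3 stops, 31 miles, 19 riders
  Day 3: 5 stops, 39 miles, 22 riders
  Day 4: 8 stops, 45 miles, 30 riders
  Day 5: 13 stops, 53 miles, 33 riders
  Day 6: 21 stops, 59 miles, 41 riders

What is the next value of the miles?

For the miles, alternating steps +6, +8, +6, +8, …: 25, 31, 39, 45, 53, 59 → 67.

67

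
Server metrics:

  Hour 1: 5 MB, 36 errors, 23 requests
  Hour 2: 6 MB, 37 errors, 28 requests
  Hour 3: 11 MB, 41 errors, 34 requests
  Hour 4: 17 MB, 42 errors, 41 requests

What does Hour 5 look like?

28 MB, 46 errors, 49 requests

MB: each term is the sum of the two before it, so 5, 6, 11, 17 → 28.
For the errors, alternating steps +1, +4, +1, +4, …: 36, 37, 41, 42 → 46.
For the requests, differences are 5, 6, 7, … (increasing by 1 each time): 23, 28, 34, 41 → 49.
Combining the parts gives 28 MB, 46 errors, 49 requests.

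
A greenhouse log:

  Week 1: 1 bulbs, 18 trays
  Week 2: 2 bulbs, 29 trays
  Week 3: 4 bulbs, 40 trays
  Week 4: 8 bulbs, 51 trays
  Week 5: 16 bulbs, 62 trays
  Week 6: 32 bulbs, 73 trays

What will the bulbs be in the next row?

For the bulbs, ×2 each step: 1, 2, 4, 8, 16, 32 → 64.

64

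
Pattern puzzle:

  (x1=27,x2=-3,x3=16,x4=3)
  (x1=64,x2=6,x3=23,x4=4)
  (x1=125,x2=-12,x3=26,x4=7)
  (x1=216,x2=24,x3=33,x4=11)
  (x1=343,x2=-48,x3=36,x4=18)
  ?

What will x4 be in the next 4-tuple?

29

X4 goes 3, 4, 7, 11, 18 → 29 (each term is the sum of the two before it).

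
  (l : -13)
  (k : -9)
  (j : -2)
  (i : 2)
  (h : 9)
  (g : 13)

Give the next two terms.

For the letter, letters move back 1 place in the alphabet: l, k, j, i, h, g → f → e.
For the second entry, alternating steps +4, +7, +4, +7, …: -13, -9, -2, 2, 9, 13 → 20 → 24.
So the next two terms are (f : 20) and (e : 24).

(f : 20), (e : 24)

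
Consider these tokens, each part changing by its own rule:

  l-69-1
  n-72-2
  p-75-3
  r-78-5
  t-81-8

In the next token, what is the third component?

For the letter, letters move forward 2 places in the alphabet: l, n, p, r, t → v.
Second component: +3 each step; 69, 72, 75, 78, 81 → 84.
Third component: each term is the sum of the two before it; 1, 2, 3, 5, 8 → 13.

13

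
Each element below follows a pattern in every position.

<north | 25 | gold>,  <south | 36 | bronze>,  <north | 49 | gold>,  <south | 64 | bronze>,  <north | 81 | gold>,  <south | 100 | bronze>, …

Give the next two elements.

<north | 121 | gold>, <south | 144 | bronze>

Direction: north, south, north, south, north, south → north → south (alternates north ↔ south).
For the second entry, perfect squares: 5², 6², 7², …: 25, 36, 49, 64, 81, 100 → 121 → 144.
Rank: gold, bronze, gold, bronze, gold, bronze → gold → bronze (alternates gold ↔ bronze).
So the next two elements are <north | 121 | gold> and <south | 144 | bronze>.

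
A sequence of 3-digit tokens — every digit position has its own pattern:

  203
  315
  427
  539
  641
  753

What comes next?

First digit goes 2, 3, 4, 5, 6, 7 → 8 (+1 each step, mod 10).
For the second digit, +1 each step, mod 10: 0, 1, 2, 3, 4, 5 → 6.
Third digit — +2 each step, mod 10: 3, 5, 7, 9, 1, 3 → 5.
So the next token is 865.

865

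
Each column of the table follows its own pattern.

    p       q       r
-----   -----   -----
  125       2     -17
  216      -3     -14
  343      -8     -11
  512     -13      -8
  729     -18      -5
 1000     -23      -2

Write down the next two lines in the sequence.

1331  -28  1; 1728  -33  4

For the column p, perfect cubes: 5³, 6³, 7³, …: 125, 216, 343, 512, 729, 1000 → 1331 → 1728.
Column q: −5 each step; 2, -3, -8, -13, -18, -23 → -28 → -33.
For the column r, +3 each step: -17, -14, -11, -8, -5, -2 → 1 → 4.
Putting the parts together: 1331  -28  1 and then 1728  -33  4.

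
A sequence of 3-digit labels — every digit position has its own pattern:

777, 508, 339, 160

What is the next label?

First digit — −2 each step, mod 10: 7, 5, 3, 1 → 9.
Second digit: 7, 0, 3, 6 → 9 (+3 each step, mod 10).
Third digit: +1 each step, mod 10, so 7, 8, 9, 0 → 1.
Putting it together: 991.

991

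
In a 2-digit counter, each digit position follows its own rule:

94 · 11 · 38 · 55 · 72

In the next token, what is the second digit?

First digit: 9, 1, 3, 5, 7 → 9 (+2 each step, mod 10).
Second digit: −3 each step, mod 10; 4, 1, 8, 5, 2 → 9.

9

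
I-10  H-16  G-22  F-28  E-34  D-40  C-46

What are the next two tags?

Letter — letters move back 1 place in the alphabet: I, H, G, F, E, D, C → B → A.
Second component — +6 each step: 10, 16, 22, 28, 34, 40, 46 → 52 → 58.
So the next two tags are B-52 and A-58.

B-52 then A-58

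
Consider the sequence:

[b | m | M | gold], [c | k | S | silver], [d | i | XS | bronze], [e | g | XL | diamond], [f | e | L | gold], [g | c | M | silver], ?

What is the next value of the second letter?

Second letter: m, k, i, g, e, c → a (letters move back 2 places in the alphabet).

a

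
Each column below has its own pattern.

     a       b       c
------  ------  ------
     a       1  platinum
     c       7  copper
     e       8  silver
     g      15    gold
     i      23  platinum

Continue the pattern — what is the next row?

Column a: letters move forward 2 places in the alphabet, so a, c, e, g, i → k.
Column b: each term is the sum of the two before it; 1, 7, 8, 15, 23 → 38.
Column c goes platinum, copper, silver, gold, platinum → copper (repeats platinum → copper → silver → gold).
So the next row is k  38  copper.

k  38  copper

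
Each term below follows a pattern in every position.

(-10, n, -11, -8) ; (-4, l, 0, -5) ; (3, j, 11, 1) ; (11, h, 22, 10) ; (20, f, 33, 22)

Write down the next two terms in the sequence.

(30, d, 44, 37), (41, b, 55, 55)

First value — differences are 6, 7, 8, … (increasing by 1 each time): -10, -4, 3, 11, 20 → 30 → 41.
For the letter, letters move back 2 places in the alphabet: n, l, j, h, f → d → b.
Third value: -11, 0, 11, 22, 33 → 44 → 55 (+11 each step).
Fourth value: differences are 3, 6, 9, … (increasing by 3 each time); -8, -5, 1, 10, 22 → 37 → 55.
So the next two terms are (30, d, 44, 37) and (41, b, 55, 55).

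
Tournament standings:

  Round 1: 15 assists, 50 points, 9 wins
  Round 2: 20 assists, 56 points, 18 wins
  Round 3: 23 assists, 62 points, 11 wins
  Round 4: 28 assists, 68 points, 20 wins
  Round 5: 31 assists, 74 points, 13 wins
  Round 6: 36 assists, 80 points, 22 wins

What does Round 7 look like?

Assists: alternating steps +5, +3, +5, +3, …, so 15, 20, 23, 28, 31, 36 → 39.
Points: +6 each step, so 50, 56, 62, 68, 74, 80 → 86.
Wins: alternating steps +9, −7, +9, −7, …, so 9, 18, 11, 20, 13, 22 → 15.
Putting it together: 39 assists, 86 points, 15 wins.

39 assists, 86 points, 15 wins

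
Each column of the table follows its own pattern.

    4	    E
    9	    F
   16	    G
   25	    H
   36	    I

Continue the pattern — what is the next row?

49  J

First component — perfect squares: 2², 3², 4², …: 4, 9, 16, 25, 36 → 49.
Letter: letters move forward 1 place in the alphabet; E, F, G, H, I → J.
So the next row is 49  J.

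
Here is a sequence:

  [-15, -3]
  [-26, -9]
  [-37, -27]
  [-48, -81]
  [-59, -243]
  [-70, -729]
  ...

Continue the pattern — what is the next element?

[-81, -2187]

First entry: -15, -26, -37, -48, -59, -70 → -81 (−11 each step).
For the second entry, ×3 each step: -3, -9, -27, -81, -243, -729 → -2187.
So the next element is [-81, -2187].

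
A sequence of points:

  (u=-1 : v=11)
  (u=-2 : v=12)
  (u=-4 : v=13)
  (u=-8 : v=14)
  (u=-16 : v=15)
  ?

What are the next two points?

U goes -1, -2, -4, -8, -16 → -32 → -64 (×2 each step).
For the v, +1 each step: 11, 12, 13, 14, 15 → 16 → 17.
So the next two points are (u=-32 : v=16) and (u=-64 : v=17).

(u=-32 : v=16), (u=-64 : v=17)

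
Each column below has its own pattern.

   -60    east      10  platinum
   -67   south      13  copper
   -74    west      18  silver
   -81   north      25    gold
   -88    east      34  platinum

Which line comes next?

-95  south  45  copper

First component: -60, -67, -74, -81, -88 → -95 (−7 each step).
Direction: repeats east → south → west → north, so east, south, west, north, east → south.
Third component goes 10, 13, 18, 25, 34 → 45 (differences are 3, 5, 7, … (increasing by 2 each time)).
For the metal, repeats platinum → copper → silver → gold: platinum, copper, silver, gold, platinum → copper.
Putting it together: -95  south  45  copper.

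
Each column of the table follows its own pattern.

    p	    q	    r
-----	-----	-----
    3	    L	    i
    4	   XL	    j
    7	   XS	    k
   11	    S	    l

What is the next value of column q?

Column p: each term is the sum of the two before it, so 3, 4, 7, 11 → 18.
Column q goes L, XL, XS, S → M (runs through clothing sizes XS→XL).
Column r goes i, j, k, l → m (letters move forward 1 place in the alphabet).

M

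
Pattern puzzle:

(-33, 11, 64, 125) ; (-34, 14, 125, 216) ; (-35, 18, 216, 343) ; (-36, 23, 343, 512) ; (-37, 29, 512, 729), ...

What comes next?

(-38, 36, 729, 1000)

For the first entry, −1 each step: -33, -34, -35, -36, -37 → -38.
Second entry: differences are 3, 4, 5, … (increasing by 1 each time); 11, 14, 18, 23, 29 → 36.
Third entry: perfect cubes: 4³, 5³, 6³, …, so 64, 125, 216, 343, 512 → 729.
Fourth entry: perfect cubes: 5³, 6³, 7³, …, so 125, 216, 343, 512, 729 → 1000.
So the next element is (-38, 36, 729, 1000).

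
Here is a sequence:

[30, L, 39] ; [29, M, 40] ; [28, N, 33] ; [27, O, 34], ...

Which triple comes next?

First entry: 30, 29, 28, 27 → 26 (−1 each step).
Letter: letters move forward 1 place in the alphabet, so L, M, N, O → P.
Third entry goes 39, 40, 33, 34 → 27 (alternating steps +1, −7, +1, −7, …).
So the next triple is [26, P, 27].

[26, P, 27]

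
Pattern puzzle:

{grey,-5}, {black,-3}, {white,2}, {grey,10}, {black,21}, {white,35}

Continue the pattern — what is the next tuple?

Shade: grey, black, white, grey, black, white → grey (repeats grey → black → white).
Second component: -5, -3, 2, 10, 21, 35 → 52 (differences are 2, 5, 8, … (increasing by 3 each time)).
Putting it together: {grey,52}.

{grey,52}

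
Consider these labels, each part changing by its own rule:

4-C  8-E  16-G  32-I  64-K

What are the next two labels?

128-M, 256-O

First component goes 4, 8, 16, 32, 64 → 128 → 256 (×2 each step).
Letter: C, E, G, I, K → M → O (letters move forward 2 places in the alphabet).
Putting the parts together: 128-M and then 256-O.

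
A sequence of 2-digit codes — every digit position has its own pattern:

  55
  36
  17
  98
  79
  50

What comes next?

First digit — −2 each step, mod 10: 5, 3, 1, 9, 7, 5 → 3.
Second digit goes 5, 6, 7, 8, 9, 0 → 1 (+1 each step, mod 10).
Combining the parts gives 31.

31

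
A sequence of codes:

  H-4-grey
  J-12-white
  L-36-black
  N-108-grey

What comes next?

Letter: letters move forward 2 places in the alphabet; H, J, L, N → P.
Second component: ×3 each step, so 4, 12, 36, 108 → 324.
Shade — repeats grey → white → black: grey, white, black, grey → white.
So the next code is P-324-white.

P-324-white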